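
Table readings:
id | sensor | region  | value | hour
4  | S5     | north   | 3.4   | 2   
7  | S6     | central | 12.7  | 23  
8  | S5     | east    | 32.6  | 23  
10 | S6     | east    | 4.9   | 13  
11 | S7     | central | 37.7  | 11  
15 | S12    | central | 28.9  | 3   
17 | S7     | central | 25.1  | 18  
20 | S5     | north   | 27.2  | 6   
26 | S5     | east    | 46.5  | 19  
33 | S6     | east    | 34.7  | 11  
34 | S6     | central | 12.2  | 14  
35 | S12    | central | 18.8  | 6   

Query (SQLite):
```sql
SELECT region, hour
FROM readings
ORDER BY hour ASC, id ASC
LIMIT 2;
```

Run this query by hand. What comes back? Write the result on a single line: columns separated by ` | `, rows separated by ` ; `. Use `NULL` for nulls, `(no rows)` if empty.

north | 2 ; central | 3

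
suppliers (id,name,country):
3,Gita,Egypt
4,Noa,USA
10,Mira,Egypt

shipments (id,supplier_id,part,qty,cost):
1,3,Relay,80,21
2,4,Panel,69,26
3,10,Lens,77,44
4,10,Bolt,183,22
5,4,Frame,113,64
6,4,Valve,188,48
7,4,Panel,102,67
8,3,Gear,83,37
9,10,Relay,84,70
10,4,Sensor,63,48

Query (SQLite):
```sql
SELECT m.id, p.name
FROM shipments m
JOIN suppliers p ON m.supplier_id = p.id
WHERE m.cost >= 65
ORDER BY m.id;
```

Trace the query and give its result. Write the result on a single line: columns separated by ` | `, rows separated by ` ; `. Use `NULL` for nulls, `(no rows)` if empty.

7 | Noa ; 9 | Mira

Each shipments row matches the suppliers row where supplier_id = suppliers.id.
Then keep rows with m.cost >= 65.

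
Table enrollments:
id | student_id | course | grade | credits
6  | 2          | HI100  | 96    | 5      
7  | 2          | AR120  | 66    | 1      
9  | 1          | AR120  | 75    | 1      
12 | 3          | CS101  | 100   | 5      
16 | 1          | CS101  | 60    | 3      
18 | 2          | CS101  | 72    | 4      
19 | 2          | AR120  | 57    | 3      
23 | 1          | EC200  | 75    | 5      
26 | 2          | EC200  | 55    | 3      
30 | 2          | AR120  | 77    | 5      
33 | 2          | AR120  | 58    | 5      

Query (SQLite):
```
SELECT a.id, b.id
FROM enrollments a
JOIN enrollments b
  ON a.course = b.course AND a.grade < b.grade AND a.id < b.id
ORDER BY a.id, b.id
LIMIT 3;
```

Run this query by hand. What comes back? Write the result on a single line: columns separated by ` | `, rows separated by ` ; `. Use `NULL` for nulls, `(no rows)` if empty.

7 | 9 ; 7 | 30 ; 9 | 30

Pairs (a,b) with same course, a.grade < b.grade, a.id < b.id.
course groups: AR120:{7,9,19,30,33} CS101:{12,16,18} EC200:{23,26} HI100:{6}
Ordered by (a.id, b.id); first 3.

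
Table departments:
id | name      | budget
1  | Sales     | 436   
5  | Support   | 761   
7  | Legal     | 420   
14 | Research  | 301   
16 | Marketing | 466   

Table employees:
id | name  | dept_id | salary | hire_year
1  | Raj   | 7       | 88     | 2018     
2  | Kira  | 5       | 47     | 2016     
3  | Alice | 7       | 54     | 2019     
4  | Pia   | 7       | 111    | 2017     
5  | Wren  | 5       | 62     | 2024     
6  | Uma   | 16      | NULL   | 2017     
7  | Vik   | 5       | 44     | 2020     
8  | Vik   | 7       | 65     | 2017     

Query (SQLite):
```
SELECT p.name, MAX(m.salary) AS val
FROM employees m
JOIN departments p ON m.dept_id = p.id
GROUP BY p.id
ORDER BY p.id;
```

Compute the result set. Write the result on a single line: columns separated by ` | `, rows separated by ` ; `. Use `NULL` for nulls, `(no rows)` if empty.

Support | 62 ; Legal | 111 ; Marketing | NULL

Join each employees row to its departments via dept_id.
Group joined rows by departments.id; compute MAX(m.salary) per group.
  5: ids {2, 5, 7} → MAX(m.salary)=62
  7: ids {1, 3, 4, 8} → MAX(m.salary)=111
  16: ids {6} → MAX(m.salary)=NULL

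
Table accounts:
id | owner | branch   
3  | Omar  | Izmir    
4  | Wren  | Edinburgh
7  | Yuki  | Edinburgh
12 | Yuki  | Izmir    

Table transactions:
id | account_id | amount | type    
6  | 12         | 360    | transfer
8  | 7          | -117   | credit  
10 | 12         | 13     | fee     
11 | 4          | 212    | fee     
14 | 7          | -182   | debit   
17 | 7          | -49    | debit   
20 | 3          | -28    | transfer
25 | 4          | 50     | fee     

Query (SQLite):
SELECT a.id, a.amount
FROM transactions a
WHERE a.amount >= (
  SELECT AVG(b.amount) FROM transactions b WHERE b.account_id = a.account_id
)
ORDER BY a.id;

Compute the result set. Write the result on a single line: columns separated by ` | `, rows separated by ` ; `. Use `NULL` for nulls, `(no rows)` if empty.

6 | 360 ; 11 | 212 ; 17 | -49 ; 20 | -28

For each transactions row a, compute AVG(amount) over rows sharing a.account_id.
Keep row a if a.amount >= that per-group AVG.
  account_id=3: AVG(amount) = -28.0
  account_id=4: AVG(amount) = 131.0
  account_id=7: AVG(amount) = -116.0
  account_id=12: AVG(amount) = 186.5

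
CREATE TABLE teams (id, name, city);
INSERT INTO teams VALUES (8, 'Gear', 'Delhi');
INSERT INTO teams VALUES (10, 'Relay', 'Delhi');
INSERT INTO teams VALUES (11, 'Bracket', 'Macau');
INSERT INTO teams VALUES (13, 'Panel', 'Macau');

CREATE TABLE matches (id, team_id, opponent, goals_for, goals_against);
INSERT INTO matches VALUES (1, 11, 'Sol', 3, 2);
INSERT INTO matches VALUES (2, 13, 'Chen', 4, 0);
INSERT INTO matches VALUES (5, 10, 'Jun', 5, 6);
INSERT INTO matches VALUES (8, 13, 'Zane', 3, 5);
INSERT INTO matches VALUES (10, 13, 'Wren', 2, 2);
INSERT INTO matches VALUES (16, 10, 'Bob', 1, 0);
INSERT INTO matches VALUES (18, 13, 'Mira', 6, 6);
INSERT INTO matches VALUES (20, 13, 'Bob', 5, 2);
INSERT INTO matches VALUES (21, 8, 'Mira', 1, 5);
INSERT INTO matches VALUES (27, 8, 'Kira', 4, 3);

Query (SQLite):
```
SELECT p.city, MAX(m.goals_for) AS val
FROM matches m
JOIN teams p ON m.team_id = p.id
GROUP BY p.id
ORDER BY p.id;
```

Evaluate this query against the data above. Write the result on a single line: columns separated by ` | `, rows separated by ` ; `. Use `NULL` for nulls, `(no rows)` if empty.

Join each matches row to its teams via team_id.
Group joined rows by teams.id; compute MAX(m.goals_for) per group.
  8: ids {21, 27} → MAX(m.goals_for)=4
  10: ids {5, 16} → MAX(m.goals_for)=5
  11: ids {1} → MAX(m.goals_for)=3
  13: ids {2, 8, 10, 18, 20} → MAX(m.goals_for)=6

Delhi | 4 ; Delhi | 5 ; Macau | 3 ; Macau | 6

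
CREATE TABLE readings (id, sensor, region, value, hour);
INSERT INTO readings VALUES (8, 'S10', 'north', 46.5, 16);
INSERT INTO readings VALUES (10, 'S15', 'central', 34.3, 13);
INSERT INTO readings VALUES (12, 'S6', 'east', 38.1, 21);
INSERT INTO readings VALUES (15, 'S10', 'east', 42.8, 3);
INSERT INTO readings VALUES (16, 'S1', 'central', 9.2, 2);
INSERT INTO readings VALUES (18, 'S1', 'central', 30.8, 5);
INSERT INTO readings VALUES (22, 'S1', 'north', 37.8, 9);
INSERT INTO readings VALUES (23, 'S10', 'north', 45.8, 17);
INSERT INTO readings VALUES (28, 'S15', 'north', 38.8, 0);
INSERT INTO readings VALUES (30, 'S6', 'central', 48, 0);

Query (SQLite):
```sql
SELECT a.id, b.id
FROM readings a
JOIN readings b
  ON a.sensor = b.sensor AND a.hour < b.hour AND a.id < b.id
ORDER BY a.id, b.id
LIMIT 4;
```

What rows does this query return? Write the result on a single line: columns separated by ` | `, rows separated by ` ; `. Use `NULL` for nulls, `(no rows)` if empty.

8 | 23 ; 15 | 23 ; 16 | 18 ; 16 | 22

Pairs (a,b) with same sensor, a.hour < b.hour, a.id < b.id.
sensor groups: S1:{16,18,22} S10:{8,15,23} S15:{10,28} S6:{12,30}
Ordered by (a.id, b.id); first 4.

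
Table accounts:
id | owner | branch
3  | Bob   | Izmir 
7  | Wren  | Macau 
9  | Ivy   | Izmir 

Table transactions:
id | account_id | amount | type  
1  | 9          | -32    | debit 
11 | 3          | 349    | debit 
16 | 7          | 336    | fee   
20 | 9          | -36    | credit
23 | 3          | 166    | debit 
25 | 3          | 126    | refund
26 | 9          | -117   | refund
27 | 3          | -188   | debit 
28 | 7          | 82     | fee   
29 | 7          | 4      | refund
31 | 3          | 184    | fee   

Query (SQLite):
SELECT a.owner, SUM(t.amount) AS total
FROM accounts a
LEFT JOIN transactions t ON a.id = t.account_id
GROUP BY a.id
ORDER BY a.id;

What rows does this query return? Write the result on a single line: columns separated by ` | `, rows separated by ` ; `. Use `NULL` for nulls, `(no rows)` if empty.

LEFT JOIN keeps every accounts row; unmatched ones get NULL for transactions columns.
Group by accounts.id and compute SUM(t.amount). SUM over an all-NULL group is NULL.
  3: ids {11, 23, 25, 27, 31} → SUM(t.amount)=637
  7: ids {16, 28, 29} → SUM(t.amount)=422
  9: ids {1, 20, 26} → SUM(t.amount)=-185

Bob | 637 ; Wren | 422 ; Ivy | -185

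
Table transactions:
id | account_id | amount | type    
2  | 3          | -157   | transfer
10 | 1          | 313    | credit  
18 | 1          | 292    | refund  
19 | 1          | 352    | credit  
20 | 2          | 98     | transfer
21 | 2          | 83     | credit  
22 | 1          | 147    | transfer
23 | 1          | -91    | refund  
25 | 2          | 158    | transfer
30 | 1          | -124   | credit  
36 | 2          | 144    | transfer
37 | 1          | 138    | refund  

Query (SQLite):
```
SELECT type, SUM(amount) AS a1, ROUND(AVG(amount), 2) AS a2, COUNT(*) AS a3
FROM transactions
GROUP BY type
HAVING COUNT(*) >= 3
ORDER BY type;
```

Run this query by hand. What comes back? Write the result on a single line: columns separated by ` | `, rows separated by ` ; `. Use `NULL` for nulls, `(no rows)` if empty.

credit | 624 | 156 | 4 ; refund | 339 | 113 | 3 ; transfer | 390 | 78 | 5

Group transactions by type.
Per group compute: SUM(amount), ROUND(AVG(amount), 2), COUNT(*).
HAVING: drop groups with fewer than 3 rows.
  credit: ids {10, 19, 21, 30} → SUM(amount)=624, ROUND(AVG(amount), 2)=156, COUNT(*)=4
  refund: ids {18, 23, 37} → SUM(amount)=339, ROUND(AVG(amount), 2)=113, COUNT(*)=3
  transfer: ids {2, 20, 22, 25, 36} → SUM(amount)=390, ROUND(AVG(amount), 2)=78, COUNT(*)=5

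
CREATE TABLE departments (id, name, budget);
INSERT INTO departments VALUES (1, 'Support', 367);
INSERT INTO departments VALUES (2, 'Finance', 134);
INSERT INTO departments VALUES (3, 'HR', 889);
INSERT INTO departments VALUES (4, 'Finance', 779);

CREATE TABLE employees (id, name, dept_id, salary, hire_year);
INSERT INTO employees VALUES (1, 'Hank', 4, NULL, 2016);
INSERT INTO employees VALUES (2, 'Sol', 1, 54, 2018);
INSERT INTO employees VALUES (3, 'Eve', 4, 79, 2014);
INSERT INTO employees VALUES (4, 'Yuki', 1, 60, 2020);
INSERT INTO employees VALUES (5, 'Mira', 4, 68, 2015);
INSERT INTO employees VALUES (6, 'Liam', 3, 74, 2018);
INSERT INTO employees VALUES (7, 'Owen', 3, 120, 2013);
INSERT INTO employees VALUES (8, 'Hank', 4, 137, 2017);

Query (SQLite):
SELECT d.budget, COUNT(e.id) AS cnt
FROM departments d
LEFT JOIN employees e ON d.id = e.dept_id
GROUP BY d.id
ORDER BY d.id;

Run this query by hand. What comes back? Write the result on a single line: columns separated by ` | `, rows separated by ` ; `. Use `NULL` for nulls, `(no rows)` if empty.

367 | 2 ; 134 | 0 ; 889 | 2 ; 779 | 4

LEFT JOIN keeps every departments row; unmatched ones get NULL for employees columns.
Group by departments.id and compute COUNT(e.id). COUNT(col) of an all-NULL group is 0.
  1: ids {2, 4} → COUNT(e.id)=2
  2: ids {—} → COUNT(e.id)=0
  3: ids {6, 7} → COUNT(e.id)=2
  4: ids {1, 3, 5, 8} → COUNT(e.id)=4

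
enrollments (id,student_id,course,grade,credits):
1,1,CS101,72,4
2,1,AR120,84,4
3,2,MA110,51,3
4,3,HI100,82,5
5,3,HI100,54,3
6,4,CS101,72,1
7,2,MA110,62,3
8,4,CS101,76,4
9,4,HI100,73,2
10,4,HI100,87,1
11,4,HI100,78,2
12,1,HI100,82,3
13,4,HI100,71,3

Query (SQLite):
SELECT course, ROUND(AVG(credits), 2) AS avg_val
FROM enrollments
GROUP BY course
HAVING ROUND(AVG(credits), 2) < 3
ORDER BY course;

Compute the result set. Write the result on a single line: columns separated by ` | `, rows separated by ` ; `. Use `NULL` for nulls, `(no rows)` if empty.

HI100 | 2.71

Partition enrollments by course; compute ROUND(AVG(credits), 2) within each group.
HAVING: keep groups where ROUND(AVG(credits), 2) < 3.
  AR120: ids {2} → ROUND(AVG(credits), 2)=4
  CS101: ids {1, 6, 8} → ROUND(AVG(credits), 2)=3
  HI100: ids {4, 5, 9, 10, 11, 12, 13} → ROUND(AVG(credits), 2)=2.71
  MA110: ids {3, 7} → ROUND(AVG(credits), 2)=3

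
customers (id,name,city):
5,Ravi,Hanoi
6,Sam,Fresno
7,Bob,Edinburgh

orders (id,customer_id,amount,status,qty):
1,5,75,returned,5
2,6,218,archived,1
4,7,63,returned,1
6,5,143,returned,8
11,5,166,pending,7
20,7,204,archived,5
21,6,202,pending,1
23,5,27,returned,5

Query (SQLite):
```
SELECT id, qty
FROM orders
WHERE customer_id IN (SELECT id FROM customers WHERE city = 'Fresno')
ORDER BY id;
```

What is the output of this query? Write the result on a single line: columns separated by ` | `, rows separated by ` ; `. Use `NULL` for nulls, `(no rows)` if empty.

2 | 1 ; 21 | 1

Inner query: customers.id where city = 'Fresno'.
Outer: keep orders rows whose customer_id is in that set.
Inner query → {6}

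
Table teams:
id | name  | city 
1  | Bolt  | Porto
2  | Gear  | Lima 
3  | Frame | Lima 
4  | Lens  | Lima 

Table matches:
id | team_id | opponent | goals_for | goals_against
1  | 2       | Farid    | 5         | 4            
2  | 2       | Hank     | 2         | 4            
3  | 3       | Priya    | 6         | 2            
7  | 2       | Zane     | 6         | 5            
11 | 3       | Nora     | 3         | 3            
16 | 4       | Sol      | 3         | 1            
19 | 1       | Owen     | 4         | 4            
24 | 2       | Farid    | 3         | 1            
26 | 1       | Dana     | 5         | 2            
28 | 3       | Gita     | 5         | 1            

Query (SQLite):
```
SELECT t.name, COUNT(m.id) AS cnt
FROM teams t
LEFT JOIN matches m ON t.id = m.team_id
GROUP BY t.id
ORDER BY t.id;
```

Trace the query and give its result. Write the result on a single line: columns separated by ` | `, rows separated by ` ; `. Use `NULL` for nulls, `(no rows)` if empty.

Bolt | 2 ; Gear | 4 ; Frame | 3 ; Lens | 1

LEFT JOIN keeps every teams row; unmatched ones get NULL for matches columns.
Group by teams.id and compute COUNT(m.id). COUNT(col) of an all-NULL group is 0.
  1: ids {19, 26} → COUNT(m.id)=2
  2: ids {1, 2, 7, 24} → COUNT(m.id)=4
  3: ids {3, 11, 28} → COUNT(m.id)=3
  4: ids {16} → COUNT(m.id)=1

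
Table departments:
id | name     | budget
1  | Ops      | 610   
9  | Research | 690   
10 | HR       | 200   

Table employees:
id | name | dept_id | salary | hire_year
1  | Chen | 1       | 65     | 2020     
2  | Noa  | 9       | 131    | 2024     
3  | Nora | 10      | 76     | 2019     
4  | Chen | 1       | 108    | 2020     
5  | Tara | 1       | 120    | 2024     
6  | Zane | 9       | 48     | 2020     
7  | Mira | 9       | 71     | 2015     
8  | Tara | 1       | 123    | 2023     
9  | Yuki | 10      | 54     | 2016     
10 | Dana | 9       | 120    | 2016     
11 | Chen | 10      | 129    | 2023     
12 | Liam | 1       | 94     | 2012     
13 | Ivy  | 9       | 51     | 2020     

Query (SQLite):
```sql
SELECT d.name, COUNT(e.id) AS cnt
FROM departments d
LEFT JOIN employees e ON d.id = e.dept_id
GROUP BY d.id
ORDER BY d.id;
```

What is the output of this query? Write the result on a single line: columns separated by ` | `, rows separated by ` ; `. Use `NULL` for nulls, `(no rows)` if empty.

Ops | 5 ; Research | 5 ; HR | 3

LEFT JOIN keeps every departments row; unmatched ones get NULL for employees columns.
Group by departments.id and compute COUNT(e.id). COUNT(col) of an all-NULL group is 0.
  1: ids {1, 4, 5, 8, 12} → COUNT(e.id)=5
  9: ids {2, 6, 7, 10, 13} → COUNT(e.id)=5
  10: ids {3, 9, 11} → COUNT(e.id)=3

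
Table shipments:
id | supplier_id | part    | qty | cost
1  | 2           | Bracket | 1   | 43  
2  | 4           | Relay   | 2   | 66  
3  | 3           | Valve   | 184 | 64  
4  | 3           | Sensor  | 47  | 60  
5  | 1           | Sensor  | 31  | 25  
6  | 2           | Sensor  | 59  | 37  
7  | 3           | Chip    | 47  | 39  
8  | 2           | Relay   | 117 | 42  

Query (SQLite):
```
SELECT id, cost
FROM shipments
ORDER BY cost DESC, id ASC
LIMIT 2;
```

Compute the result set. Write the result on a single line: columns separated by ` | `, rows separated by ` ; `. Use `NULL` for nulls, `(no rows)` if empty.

Sort by cost desc, tiebreak id asc: (66, id=2), (64, id=3), (60, id=4), (43, id=1), (42, id=8) …. Take first 2.

2 | 66 ; 3 | 64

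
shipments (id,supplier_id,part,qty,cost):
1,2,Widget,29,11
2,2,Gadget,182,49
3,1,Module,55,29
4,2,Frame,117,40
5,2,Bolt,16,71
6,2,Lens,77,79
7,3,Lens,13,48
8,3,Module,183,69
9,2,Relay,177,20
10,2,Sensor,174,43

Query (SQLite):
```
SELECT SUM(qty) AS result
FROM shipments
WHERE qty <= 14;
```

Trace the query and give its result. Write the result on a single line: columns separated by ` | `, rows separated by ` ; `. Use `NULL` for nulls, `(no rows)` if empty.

13

Rows where qty <= 14 → qty values: [13].
SUM of non-NULL values = 13.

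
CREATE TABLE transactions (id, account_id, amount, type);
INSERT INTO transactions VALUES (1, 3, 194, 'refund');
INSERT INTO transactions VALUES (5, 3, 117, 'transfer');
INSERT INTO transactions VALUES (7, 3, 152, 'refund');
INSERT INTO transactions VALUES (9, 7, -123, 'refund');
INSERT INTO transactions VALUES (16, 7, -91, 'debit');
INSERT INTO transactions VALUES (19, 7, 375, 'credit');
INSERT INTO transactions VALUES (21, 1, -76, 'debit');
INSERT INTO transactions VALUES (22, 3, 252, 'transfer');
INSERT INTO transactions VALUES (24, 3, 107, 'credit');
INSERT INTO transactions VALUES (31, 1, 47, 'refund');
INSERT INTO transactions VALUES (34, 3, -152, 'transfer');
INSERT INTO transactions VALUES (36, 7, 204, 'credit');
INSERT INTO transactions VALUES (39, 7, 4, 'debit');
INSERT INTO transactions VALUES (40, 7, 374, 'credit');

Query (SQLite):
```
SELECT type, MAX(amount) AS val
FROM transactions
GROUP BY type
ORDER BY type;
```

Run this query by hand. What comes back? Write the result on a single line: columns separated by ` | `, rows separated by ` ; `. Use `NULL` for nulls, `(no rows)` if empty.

credit | 375 ; debit | 4 ; refund | 194 ; transfer | 252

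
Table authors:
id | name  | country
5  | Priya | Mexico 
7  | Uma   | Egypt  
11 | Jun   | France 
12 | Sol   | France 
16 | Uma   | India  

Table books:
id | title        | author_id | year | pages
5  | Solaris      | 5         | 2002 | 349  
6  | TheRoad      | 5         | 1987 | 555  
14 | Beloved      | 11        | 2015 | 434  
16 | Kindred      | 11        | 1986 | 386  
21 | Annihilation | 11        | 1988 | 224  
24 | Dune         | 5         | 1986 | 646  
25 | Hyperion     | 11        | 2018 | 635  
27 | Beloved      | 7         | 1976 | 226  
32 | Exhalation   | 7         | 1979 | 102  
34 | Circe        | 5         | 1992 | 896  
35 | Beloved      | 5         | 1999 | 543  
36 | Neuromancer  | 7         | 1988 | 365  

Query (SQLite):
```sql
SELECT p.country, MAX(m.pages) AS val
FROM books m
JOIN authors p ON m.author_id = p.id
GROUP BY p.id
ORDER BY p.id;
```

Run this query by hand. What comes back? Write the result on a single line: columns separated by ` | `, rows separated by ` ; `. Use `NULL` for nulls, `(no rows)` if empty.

Mexico | 896 ; Egypt | 365 ; France | 635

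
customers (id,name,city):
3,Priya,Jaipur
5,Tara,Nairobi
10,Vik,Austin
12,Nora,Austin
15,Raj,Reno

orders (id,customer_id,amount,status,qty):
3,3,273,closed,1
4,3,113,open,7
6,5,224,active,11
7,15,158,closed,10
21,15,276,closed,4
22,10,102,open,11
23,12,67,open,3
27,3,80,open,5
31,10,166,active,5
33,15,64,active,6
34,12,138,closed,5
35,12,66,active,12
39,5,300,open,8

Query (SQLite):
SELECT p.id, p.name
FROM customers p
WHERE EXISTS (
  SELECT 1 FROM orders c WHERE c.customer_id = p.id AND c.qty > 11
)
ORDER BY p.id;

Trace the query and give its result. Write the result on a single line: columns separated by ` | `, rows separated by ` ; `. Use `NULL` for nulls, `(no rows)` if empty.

For each customers row, check whether any orders with matching customer_id has qty > 11.
Keep rows where that is true.

12 | Nora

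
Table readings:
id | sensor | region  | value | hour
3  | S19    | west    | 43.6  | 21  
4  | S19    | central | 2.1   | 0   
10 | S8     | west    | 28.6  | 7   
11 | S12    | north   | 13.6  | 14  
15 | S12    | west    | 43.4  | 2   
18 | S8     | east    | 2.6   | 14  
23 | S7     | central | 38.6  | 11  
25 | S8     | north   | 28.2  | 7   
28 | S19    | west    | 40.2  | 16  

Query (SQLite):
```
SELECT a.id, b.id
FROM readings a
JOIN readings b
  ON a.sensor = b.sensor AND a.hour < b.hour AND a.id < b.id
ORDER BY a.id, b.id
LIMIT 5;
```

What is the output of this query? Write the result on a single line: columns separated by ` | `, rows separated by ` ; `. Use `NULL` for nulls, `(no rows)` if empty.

4 | 28 ; 10 | 18

Pairs (a,b) with same sensor, a.hour < b.hour, a.id < b.id.
sensor groups: S12:{11,15} S19:{3,4,28} S7:{23} S8:{10,18,25}
Ordered by (a.id, b.id); first 5.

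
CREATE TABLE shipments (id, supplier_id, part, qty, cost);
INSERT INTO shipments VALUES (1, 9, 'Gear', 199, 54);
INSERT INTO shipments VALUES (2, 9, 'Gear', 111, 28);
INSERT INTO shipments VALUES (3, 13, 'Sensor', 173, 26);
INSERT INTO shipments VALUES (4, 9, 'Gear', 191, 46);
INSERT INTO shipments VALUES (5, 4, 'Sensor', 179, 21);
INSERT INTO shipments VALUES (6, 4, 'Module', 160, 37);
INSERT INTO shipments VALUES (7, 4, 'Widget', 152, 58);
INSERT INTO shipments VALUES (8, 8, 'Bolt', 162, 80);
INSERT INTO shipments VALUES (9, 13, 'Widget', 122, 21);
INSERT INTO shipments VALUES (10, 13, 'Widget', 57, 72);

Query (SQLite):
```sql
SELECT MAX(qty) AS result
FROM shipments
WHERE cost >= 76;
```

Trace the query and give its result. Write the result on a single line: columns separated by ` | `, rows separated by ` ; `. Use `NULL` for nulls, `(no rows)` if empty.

162

Rows where cost >= 76 → qty values: [162].
MAX of non-NULL values = 162.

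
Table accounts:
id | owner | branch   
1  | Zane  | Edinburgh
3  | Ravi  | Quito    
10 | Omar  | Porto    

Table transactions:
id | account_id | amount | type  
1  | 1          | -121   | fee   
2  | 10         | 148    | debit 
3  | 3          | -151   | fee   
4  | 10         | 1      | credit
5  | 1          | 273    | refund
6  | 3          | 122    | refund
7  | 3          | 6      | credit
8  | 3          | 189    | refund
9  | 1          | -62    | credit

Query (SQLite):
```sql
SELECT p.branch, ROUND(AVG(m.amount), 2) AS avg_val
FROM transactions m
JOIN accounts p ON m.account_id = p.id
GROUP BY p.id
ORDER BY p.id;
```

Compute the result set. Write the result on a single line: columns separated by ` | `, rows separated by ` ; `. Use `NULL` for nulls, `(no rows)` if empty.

Join each transactions row to its accounts via account_id.
Group joined rows by accounts.id; compute ROUND(AVG(m.amount), 2) per group.
  1: ids {1, 5, 9} → ROUND(AVG(m.amount), 2)=30
  3: ids {3, 6, 7, 8} → ROUND(AVG(m.amount), 2)=41.5
  10: ids {2, 4} → ROUND(AVG(m.amount), 2)=74.5

Edinburgh | 30 ; Quito | 41.5 ; Porto | 74.5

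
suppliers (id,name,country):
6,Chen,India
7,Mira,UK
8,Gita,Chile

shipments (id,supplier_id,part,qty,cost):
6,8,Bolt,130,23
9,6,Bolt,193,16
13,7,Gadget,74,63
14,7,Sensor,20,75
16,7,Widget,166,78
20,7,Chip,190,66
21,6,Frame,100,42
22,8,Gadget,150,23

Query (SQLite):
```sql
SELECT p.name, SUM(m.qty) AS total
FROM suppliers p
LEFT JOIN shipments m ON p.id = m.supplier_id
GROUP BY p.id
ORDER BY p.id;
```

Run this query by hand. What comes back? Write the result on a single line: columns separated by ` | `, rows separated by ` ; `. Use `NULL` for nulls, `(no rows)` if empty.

Chen | 293 ; Mira | 450 ; Gita | 280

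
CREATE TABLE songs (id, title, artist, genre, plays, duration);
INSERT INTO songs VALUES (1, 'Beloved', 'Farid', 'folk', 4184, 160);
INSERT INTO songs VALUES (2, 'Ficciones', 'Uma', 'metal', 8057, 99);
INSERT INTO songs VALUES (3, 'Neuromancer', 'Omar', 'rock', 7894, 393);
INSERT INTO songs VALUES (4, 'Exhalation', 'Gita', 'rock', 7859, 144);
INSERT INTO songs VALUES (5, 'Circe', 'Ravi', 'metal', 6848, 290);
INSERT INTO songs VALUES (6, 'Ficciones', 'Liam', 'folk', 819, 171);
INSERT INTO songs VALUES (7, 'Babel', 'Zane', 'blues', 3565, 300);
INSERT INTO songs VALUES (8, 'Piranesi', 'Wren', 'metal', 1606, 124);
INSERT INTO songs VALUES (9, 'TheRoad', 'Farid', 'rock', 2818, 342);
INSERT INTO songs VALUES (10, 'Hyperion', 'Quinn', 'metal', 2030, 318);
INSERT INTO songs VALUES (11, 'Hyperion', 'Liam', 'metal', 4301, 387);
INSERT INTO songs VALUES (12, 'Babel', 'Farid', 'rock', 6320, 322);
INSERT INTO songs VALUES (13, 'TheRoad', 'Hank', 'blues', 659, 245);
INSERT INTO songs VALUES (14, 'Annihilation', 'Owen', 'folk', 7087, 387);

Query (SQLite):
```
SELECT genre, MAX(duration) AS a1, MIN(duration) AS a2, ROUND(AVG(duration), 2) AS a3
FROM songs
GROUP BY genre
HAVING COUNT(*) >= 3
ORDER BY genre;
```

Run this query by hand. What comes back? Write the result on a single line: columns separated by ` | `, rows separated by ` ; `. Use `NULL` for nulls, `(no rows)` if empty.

folk | 387 | 160 | 239.33 ; metal | 387 | 99 | 243.6 ; rock | 393 | 144 | 300.25

Group songs by genre.
Per group compute: MAX(duration), MIN(duration), ROUND(AVG(duration), 2).
HAVING: drop groups with fewer than 3 rows.
  blues: ids {7, 13} → MAX(duration)=300, MIN(duration)=245, ROUND(AVG(duration), 2)=272.5
  folk: ids {1, 6, 14} → MAX(duration)=387, MIN(duration)=160, ROUND(AVG(duration), 2)=239.33
  metal: ids {2, 5, 8, 10, 11} → MAX(duration)=387, MIN(duration)=99, ROUND(AVG(duration), 2)=243.6
  rock: ids {3, 4, 9, 12} → MAX(duration)=393, MIN(duration)=144, ROUND(AVG(duration), 2)=300.25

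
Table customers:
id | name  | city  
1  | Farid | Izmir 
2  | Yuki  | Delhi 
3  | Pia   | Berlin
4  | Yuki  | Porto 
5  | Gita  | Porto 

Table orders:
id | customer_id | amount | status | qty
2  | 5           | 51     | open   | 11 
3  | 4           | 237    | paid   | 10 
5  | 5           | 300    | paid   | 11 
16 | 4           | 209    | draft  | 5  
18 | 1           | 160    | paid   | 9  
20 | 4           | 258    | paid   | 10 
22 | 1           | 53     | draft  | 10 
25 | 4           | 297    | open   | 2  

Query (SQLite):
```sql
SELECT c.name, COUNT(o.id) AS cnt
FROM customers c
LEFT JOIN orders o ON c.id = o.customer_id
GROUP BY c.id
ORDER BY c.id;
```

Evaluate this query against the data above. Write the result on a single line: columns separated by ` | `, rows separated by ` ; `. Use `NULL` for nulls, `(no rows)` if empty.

Farid | 2 ; Yuki | 0 ; Pia | 0 ; Yuki | 4 ; Gita | 2

LEFT JOIN keeps every customers row; unmatched ones get NULL for orders columns.
Group by customers.id and compute COUNT(o.id). COUNT(col) of an all-NULL group is 0.
  1: ids {18, 22} → COUNT(o.id)=2
  2: ids {—} → COUNT(o.id)=0
  3: ids {—} → COUNT(o.id)=0
  4: ids {3, 16, 20, 25} → COUNT(o.id)=4
  5: ids {2, 5} → COUNT(o.id)=2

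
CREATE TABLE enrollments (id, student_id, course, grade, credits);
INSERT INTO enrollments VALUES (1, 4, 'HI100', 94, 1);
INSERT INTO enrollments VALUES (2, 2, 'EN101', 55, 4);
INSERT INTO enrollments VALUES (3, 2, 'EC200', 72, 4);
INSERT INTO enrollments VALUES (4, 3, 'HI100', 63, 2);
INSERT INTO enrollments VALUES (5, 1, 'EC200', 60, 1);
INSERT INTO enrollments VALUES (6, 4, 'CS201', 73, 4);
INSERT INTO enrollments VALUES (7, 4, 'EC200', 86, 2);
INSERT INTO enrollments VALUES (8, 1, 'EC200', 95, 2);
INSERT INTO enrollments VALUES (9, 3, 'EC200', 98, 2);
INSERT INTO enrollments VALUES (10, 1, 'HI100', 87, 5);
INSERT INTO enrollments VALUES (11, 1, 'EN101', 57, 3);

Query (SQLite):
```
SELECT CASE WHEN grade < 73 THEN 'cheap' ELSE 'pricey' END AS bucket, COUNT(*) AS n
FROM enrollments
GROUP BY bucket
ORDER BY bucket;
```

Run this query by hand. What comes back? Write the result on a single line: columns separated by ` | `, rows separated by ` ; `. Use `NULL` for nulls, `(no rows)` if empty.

cheap | 5 ; pricey | 6

Bucket rows by grade < 73 → 'cheap' else 'pricey'; count each bucket.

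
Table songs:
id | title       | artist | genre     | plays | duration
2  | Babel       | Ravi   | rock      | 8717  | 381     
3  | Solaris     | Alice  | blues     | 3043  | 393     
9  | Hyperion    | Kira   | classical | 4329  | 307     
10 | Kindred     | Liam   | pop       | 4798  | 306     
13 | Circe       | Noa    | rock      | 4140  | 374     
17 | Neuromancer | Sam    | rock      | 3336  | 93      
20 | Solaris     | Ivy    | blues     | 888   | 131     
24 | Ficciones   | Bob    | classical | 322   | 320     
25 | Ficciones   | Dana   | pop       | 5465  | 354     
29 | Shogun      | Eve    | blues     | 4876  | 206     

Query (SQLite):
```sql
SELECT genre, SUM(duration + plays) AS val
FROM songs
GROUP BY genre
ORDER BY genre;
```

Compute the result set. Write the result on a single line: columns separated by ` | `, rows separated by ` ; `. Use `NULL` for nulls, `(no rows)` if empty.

blues | 9537 ; classical | 5278 ; pop | 10923 ; rock | 17041

For each row compute duration + plays.
Group by genre; take SUM of the expression per group.
  blues: ids {3, 20, 29} → SUM(duration + plays)=9537
  classical: ids {9, 24} → SUM(duration + plays)=5278
  pop: ids {10, 25} → SUM(duration + plays)=10923
  rock: ids {2, 13, 17} → SUM(duration + plays)=17041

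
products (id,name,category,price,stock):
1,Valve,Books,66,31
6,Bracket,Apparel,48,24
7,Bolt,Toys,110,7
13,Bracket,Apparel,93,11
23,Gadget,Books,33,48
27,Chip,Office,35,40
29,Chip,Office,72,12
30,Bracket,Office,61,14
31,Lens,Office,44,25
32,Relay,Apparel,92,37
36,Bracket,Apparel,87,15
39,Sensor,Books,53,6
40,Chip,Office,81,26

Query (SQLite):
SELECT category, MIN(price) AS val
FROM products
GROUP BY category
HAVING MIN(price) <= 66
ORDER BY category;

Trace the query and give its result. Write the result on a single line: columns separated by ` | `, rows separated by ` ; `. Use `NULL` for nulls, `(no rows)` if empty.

Partition products by category; compute MIN(price) within each group.
HAVING: keep groups where MIN(price) <= 66.
  Apparel: ids {6, 13, 32, 36} → MIN(price)=48
  Books: ids {1, 23, 39} → MIN(price)=33
  Office: ids {27, 29, 30, 31, 40} → MIN(price)=35
  Toys: ids {7} → MIN(price)=110

Apparel | 48 ; Books | 33 ; Office | 35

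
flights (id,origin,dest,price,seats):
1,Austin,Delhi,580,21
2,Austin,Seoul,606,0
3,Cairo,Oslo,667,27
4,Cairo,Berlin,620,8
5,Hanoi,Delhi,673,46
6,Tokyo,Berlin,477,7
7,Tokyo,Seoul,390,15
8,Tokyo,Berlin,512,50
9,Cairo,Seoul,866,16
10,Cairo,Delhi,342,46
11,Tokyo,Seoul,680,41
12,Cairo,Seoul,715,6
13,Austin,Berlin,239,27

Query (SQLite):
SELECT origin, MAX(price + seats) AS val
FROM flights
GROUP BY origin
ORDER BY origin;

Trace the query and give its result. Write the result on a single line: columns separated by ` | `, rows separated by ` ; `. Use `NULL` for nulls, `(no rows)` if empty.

Austin | 606 ; Cairo | 882 ; Hanoi | 719 ; Tokyo | 721

For each row compute price + seats.
Group by origin; take MAX of the expression per group.
  Austin: ids {1, 2, 13} → MAX(price + seats)=606
  Cairo: ids {3, 4, 9, 10, 12} → MAX(price + seats)=882
  Hanoi: ids {5} → MAX(price + seats)=719
  Tokyo: ids {6, 7, 8, 11} → MAX(price + seats)=721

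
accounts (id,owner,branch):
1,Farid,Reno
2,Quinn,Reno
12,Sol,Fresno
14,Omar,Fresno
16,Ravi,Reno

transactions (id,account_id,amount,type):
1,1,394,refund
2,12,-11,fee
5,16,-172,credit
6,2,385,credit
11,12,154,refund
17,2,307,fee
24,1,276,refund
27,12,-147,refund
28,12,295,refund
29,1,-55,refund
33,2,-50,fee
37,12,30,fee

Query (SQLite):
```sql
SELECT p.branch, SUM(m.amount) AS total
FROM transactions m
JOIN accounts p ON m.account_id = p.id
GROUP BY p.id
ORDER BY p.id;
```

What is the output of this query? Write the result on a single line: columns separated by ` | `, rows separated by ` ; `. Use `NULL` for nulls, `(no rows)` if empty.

Join each transactions row to its accounts via account_id.
Group joined rows by accounts.id; compute SUM(m.amount) per group.
  1: ids {1, 24, 29} → SUM(m.amount)=615
  2: ids {6, 17, 33} → SUM(m.amount)=642
  12: ids {2, 11, 27, 28, 37} → SUM(m.amount)=321
  16: ids {5} → SUM(m.amount)=-172

Reno | 615 ; Reno | 642 ; Fresno | 321 ; Reno | -172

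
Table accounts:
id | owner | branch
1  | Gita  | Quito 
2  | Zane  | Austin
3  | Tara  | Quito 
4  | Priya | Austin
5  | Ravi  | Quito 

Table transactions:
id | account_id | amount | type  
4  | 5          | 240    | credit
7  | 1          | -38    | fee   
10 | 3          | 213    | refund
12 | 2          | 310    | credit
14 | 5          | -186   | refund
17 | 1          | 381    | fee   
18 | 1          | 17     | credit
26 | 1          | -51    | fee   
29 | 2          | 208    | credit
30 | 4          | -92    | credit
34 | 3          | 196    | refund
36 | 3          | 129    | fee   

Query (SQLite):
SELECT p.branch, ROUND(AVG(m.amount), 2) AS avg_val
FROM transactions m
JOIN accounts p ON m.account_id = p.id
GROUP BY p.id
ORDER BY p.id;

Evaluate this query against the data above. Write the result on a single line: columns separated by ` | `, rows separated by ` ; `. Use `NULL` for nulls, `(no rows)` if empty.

Quito | 77.25 ; Austin | 259 ; Quito | 179.33 ; Austin | -92 ; Quito | 27

Join each transactions row to its accounts via account_id.
Group joined rows by accounts.id; compute ROUND(AVG(m.amount), 2) per group.
  1: ids {7, 17, 18, 26} → ROUND(AVG(m.amount), 2)=77.25
  2: ids {12, 29} → ROUND(AVG(m.amount), 2)=259
  3: ids {10, 34, 36} → ROUND(AVG(m.amount), 2)=179.33
  4: ids {30} → ROUND(AVG(m.amount), 2)=-92
  5: ids {4, 14} → ROUND(AVG(m.amount), 2)=27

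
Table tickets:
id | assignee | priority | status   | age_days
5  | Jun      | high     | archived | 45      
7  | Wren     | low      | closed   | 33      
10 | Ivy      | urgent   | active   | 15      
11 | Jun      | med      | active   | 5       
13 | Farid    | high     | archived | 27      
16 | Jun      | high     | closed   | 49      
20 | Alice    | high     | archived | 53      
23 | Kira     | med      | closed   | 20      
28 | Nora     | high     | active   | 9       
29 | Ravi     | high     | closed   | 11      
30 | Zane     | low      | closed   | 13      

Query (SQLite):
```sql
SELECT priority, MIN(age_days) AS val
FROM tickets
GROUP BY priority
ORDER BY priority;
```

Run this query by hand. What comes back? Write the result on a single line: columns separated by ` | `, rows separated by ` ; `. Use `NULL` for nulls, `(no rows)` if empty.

high | 9 ; low | 13 ; med | 5 ; urgent | 15

Partition tickets by priority; compute MIN(age_days) within each group.
  high: ids {5, 13, 16, 20, 28, 29} → MIN(age_days)=9
  low: ids {7, 30} → MIN(age_days)=13
  med: ids {11, 23} → MIN(age_days)=5
  urgent: ids {10} → MIN(age_days)=15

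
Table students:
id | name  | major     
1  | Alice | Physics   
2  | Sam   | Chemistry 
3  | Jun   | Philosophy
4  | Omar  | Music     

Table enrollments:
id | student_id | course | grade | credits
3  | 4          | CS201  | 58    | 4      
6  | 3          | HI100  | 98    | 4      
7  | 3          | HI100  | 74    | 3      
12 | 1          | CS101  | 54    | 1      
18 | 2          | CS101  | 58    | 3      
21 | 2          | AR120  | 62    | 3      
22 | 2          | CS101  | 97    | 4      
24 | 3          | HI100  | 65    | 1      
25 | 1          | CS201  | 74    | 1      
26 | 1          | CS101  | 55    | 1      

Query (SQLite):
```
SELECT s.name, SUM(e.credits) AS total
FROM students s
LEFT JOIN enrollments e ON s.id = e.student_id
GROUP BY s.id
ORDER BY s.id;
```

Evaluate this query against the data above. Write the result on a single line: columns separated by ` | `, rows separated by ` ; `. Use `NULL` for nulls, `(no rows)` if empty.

LEFT JOIN keeps every students row; unmatched ones get NULL for enrollments columns.
Group by students.id and compute SUM(e.credits). SUM over an all-NULL group is NULL.
  1: ids {12, 25, 26} → SUM(e.credits)=3
  2: ids {18, 21, 22} → SUM(e.credits)=10
  3: ids {6, 7, 24} → SUM(e.credits)=8
  4: ids {3} → SUM(e.credits)=4

Alice | 3 ; Sam | 10 ; Jun | 8 ; Omar | 4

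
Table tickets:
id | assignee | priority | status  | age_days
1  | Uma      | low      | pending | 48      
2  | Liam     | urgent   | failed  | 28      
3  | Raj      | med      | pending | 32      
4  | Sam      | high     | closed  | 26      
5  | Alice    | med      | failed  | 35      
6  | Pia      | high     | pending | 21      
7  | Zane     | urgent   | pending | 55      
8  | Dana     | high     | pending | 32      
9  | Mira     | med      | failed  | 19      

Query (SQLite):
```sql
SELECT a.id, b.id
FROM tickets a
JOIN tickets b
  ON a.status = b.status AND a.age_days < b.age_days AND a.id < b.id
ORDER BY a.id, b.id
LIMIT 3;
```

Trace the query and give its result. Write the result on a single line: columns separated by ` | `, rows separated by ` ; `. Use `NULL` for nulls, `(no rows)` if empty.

Pairs (a,b) with same status, a.age_days < b.age_days, a.id < b.id.
status groups: closed:{4} failed:{2,5,9} pending:{1,3,6,7,8}
Ordered by (a.id, b.id); first 3.

1 | 7 ; 2 | 5 ; 3 | 7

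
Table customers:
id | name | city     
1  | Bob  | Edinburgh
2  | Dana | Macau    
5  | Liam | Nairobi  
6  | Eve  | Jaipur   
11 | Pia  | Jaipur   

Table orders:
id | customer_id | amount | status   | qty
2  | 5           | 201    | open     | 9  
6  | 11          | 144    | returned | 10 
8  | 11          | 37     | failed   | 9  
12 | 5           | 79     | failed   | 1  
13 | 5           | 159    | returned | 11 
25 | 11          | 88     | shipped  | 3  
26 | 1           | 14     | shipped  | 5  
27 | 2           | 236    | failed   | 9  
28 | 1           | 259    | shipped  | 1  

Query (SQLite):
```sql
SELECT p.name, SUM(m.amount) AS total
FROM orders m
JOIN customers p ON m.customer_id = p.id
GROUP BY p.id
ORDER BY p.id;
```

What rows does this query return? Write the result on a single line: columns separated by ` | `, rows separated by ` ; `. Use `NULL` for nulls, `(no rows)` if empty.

Bob | 273 ; Dana | 236 ; Liam | 439 ; Pia | 269

Join each orders row to its customers via customer_id.
Group joined rows by customers.id; compute SUM(m.amount) per group.
  1: ids {26, 28} → SUM(m.amount)=273
  2: ids {27} → SUM(m.amount)=236
  5: ids {2, 12, 13} → SUM(m.amount)=439
  11: ids {6, 8, 25} → SUM(m.amount)=269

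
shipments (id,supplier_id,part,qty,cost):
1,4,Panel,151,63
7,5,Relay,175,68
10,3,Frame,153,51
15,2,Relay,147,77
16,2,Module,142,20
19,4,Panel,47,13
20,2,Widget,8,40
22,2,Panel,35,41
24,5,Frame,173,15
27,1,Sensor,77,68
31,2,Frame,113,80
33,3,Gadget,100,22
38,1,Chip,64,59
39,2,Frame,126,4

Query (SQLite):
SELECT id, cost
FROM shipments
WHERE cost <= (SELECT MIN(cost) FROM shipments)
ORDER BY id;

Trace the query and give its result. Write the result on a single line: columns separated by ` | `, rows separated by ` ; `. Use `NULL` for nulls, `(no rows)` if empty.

39 | 4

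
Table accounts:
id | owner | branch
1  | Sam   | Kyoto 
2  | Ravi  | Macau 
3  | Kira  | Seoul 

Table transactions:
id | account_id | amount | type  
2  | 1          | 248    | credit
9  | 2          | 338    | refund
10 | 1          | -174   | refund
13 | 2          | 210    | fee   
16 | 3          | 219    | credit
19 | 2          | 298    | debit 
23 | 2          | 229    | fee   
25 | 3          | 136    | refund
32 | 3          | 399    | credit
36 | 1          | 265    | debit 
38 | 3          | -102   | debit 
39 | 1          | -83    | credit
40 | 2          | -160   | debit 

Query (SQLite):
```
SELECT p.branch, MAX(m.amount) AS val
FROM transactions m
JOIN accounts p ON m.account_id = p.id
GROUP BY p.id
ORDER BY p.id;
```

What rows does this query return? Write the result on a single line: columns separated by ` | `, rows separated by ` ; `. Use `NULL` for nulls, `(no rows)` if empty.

Kyoto | 265 ; Macau | 338 ; Seoul | 399

Join each transactions row to its accounts via account_id.
Group joined rows by accounts.id; compute MAX(m.amount) per group.
  1: ids {2, 10, 36, 39} → MAX(m.amount)=265
  2: ids {9, 13, 19, 23, 40} → MAX(m.amount)=338
  3: ids {16, 25, 32, 38} → MAX(m.amount)=399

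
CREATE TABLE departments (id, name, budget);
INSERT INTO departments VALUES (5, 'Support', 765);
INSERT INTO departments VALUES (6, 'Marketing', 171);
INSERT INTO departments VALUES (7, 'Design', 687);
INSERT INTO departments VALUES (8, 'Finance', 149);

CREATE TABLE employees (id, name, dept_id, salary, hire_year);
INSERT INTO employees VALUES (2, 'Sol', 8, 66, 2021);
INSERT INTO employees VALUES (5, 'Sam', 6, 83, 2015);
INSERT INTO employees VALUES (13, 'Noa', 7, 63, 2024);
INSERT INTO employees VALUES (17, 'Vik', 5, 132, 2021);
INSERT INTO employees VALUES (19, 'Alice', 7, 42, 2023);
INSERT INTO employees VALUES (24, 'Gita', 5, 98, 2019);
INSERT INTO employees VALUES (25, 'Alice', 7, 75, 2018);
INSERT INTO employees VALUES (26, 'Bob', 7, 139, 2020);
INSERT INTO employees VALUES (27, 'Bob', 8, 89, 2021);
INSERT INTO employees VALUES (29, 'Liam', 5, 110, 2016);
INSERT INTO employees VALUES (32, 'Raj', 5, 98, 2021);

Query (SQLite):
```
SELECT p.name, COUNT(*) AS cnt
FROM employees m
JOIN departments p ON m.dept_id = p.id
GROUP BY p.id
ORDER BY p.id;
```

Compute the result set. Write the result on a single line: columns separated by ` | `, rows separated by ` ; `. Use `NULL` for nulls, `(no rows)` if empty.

Join each employees row to its departments via dept_id.
Group joined rows by departments.id; compute COUNT(*) per group.
  5: ids {17, 24, 29, 32} → COUNT(*)=4
  6: ids {5} → COUNT(*)=1
  7: ids {13, 19, 25, 26} → COUNT(*)=4
  8: ids {2, 27} → COUNT(*)=2

Support | 4 ; Marketing | 1 ; Design | 4 ; Finance | 2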